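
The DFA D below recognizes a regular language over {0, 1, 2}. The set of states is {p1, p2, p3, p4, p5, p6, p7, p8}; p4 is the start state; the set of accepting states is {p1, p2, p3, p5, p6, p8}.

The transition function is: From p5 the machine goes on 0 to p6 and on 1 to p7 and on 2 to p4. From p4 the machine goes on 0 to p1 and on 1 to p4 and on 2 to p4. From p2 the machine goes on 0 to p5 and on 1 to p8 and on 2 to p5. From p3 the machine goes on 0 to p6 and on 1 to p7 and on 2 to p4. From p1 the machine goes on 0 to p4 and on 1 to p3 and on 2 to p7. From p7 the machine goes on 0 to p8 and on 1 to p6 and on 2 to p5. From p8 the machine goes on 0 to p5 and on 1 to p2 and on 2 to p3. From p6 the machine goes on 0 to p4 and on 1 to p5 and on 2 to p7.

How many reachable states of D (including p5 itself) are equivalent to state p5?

Every state is reachable, so we keep all 8.
Initial partition by acceptance: {p1,p2,p3,p5,p6,p8} | {p4,p7}.
On input 0, block {p1,p2,p3,p5,p6,p8} splits into {p2,p3,p5,p8} and {p1,p6}.
Split {p2,p3,p5,p8} by δ(·,0) → {p2,p8} and {p3,p5}.
Refine {p4,p7} on symbol 0: members go to different blocks, giving {p4} and {p7}.
The partition is now stable with 5 blocks: {p2,p8} | {p4} | {p1,p6} | {p3,p5} | {p7}.
The equivalence class containing p5 is {p3,p5}, of size 2.

2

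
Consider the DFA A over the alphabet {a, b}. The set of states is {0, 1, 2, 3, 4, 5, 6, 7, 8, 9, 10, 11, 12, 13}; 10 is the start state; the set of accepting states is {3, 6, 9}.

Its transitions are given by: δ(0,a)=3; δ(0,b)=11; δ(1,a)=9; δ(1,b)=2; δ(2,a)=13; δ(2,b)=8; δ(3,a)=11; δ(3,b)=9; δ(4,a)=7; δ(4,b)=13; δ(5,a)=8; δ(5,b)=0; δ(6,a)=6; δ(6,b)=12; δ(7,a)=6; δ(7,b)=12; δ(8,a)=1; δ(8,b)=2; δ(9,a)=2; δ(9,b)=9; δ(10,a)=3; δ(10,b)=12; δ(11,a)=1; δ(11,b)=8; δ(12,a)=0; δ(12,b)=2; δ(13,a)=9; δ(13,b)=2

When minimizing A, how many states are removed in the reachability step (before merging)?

Starting at 10 and following transitions, the reachable set is {0, 1, 2, 3, 8, 9, 10, 11, 12, 13}. That leaves 4, 5, 6, 7 unreachable — 4 in total.

4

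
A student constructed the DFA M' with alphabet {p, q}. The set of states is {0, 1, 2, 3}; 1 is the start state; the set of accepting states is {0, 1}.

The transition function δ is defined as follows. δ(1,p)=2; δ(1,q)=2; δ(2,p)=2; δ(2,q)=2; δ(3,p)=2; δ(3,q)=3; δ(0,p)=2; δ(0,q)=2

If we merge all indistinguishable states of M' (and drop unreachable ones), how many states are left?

2

Reachable states from the start: {1,2}. Unreachable: {0,3} — drop them.
Start with accepting vs non-accepting: {1} | {2}.
The partition is now stable with 2 blocks: {1} | {2}.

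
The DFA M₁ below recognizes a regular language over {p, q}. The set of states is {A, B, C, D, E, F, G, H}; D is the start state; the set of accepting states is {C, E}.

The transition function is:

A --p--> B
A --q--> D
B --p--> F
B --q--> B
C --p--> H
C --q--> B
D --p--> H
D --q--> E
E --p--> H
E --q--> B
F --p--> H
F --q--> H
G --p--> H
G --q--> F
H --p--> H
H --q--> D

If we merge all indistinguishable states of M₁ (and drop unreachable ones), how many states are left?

First remove the unreachable states {A,C,G}; 5 states remain.
P0 = {E} | {B,D,F,H}.
On input q, block {B,D,F,H} splits into {B,F,H} and {D}.
On input q, block {B,F,H} splits into {B,F} and {H}.
Split {B,F} by δ(·,p) → {B} and {F}.
No further refinement is possible. Final partition (5 blocks): {E} | {B} | {D} | {H} | {F}.

5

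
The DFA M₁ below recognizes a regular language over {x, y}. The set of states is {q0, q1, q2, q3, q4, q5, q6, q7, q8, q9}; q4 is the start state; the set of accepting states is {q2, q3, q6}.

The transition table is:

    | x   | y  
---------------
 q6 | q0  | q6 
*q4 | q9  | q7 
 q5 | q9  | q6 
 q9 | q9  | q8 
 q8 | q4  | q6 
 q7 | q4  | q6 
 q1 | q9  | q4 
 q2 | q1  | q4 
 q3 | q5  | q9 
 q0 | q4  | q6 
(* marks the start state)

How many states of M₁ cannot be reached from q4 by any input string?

No path from q4 leads to q1, q2, q3, q5; the other 6 states are all reachable.

4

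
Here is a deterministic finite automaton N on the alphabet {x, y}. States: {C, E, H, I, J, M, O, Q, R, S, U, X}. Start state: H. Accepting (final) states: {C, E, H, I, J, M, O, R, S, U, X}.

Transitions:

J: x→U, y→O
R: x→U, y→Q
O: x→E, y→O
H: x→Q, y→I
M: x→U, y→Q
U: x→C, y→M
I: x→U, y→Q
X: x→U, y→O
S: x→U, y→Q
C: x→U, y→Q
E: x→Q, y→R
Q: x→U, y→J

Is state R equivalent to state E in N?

Reachable states from the start: {C,E,H,I,J,M,O,Q,R,U}. Unreachable: {S,X} — drop them.
Start with accepting vs non-accepting: {C,E,H,I,J,M,O,R,U} | {Q}.
Refine {C,E,H,I,J,M,O,R,U} on symbol x: members go to different blocks, giving {C,I,J,M,O,R,U} and {E,H}.
Split {C,I,J,M,O,R,U} by δ(·,x) → {C,I,J,M,R,U} and {O}.
On input y, block {C,I,J,M,R,U} splits into {C,I,M,R} and {J} and {U}.
No further refinement is possible. Final partition (6 blocks): {C,I,M,R} | {Q} | {E,H} | {O} | {J} | {U}.
R and E end up in different blocks, so they are distinguishable. For instance, the string 'x' is accepted from only R.

No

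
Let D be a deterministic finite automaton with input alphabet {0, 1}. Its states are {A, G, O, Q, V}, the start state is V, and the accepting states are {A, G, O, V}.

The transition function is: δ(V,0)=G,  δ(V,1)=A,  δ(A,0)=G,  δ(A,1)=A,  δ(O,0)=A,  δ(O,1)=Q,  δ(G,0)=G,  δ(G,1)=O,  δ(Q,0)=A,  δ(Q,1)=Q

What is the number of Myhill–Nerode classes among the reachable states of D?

Initial partition by acceptance: {A,G,O,V} | {Q}.
Split {A,G,O,V} by δ(·,1) → {A,G,V} and {O}.
On input 1, block {A,G,V} splits into {A,V} and {G}.
Stable partition: {A,V} | {Q} | {O} | {G} — 4 equivalence classes.

4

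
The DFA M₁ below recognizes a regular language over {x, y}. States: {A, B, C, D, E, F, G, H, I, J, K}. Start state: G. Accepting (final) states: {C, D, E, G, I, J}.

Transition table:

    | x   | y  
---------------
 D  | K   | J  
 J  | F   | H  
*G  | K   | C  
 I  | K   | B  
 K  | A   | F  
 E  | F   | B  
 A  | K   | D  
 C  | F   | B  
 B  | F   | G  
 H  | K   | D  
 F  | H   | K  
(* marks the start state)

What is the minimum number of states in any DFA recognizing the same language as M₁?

4

States {E,I} cannot be reached from the start state, so discard them.
Start with accepting vs non-accepting: {C,D,G,J} | {A,B,F,H,K}.
Refine {C,D,G,J} on symbol y: members go to different blocks, giving {C,J} and {D,G}.
Split {A,B,F,H,K} by δ(·,y) → {A,B,H} and {F,K}.
No further refinement is possible. Final partition (4 blocks): {C,J} | {A,B,H} | {D,G} | {F,K}.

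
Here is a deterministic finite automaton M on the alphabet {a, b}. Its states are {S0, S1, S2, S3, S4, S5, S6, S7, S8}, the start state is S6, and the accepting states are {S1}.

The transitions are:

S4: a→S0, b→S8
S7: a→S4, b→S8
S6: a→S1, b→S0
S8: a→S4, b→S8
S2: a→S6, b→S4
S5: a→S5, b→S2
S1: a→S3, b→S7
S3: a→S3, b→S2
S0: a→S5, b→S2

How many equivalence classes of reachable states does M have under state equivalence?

6

Every state is reachable, so we keep all 9.
Initial partition by acceptance: {S1} | {S0,S2,S3,S4,S5,S6,S7,S8}.
Split {S0,S2,S3,S4,S5,S6,S7,S8} by δ(·,a) → {S0,S2,S3,S4,S5,S7,S8} and {S6}.
On input a, block {S0,S2,S3,S4,S5,S7,S8} splits into {S0,S3,S4,S5,S7,S8} and {S2}.
Split {S0,S3,S4,S5,S7,S8} by δ(·,b) → {S0,S3,S5} and {S4,S7,S8}.
Split {S4,S7,S8} by δ(·,a) → {S7,S8} and {S4}.
Stable partition: {S1} | {S0,S3,S5} | {S6} | {S2} | {S7,S8} | {S4} — 6 equivalence classes.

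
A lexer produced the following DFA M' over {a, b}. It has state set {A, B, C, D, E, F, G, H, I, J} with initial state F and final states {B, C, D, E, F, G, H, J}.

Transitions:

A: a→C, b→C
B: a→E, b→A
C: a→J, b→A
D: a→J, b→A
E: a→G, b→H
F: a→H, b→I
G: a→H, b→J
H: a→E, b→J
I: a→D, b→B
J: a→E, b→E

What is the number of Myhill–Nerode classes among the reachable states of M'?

Start with accepting vs non-accepting: {B,C,D,E,F,G,H,J} | {A,I}.
Split {B,C,D,E,F,G,H,J} by δ(·,b) → {B,C,D,F} and {E,G,H,J}.
Stable partition: {B,C,D,F} | {A,I} | {E,G,H,J} — 3 equivalence classes.

3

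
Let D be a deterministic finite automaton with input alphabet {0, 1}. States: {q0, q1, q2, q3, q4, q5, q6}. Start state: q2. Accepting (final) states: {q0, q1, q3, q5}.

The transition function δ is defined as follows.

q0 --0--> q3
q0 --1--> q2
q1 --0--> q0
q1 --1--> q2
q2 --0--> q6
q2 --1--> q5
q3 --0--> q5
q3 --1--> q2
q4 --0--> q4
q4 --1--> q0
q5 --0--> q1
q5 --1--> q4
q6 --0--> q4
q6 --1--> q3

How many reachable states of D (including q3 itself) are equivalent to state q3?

4

All states are reachable from the start state.
Start with accepting vs non-accepting: {q0,q1,q3,q5} | {q2,q4,q6}.
No further refinement is possible. Final partition (2 blocks): {q0,q1,q3,q5} | {q2,q4,q6}.
State q3 belongs to the block {q0,q1,q3,q5}, which has 4 states.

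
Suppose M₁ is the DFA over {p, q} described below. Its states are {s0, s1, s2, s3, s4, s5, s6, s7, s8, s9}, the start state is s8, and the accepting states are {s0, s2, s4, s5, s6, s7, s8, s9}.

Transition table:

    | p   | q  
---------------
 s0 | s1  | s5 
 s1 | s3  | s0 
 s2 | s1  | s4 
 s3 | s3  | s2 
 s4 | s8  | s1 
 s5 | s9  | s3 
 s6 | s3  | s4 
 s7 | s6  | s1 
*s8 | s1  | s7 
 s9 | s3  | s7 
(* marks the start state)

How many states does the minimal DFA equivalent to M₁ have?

Start with accepting vs non-accepting: {s0,s2,s4,s5,s6,s7,s8,s9} | {s1,s3}.
On input p, block {s0,s2,s4,s5,s6,s7,s8,s9} splits into {s0,s2,s6,s8,s9} and {s4,s5,s7}.
No further refinement is possible. Final partition (3 blocks): {s0,s2,s6,s8,s9} | {s1,s3} | {s4,s5,s7}.

3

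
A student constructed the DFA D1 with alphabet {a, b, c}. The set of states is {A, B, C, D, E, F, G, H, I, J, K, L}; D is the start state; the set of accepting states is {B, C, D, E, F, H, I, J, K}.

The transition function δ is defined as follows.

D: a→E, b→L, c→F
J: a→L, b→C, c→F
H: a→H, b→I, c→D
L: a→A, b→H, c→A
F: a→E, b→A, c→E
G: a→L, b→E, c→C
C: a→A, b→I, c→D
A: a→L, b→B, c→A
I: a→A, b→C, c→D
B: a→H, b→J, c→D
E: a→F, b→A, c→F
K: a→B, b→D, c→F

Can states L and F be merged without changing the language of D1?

Reachable states from the start: {A,B,C,D,E,F,H,I,J,L}. Unreachable: {G,K} — drop them.
Start with accepting vs non-accepting: {B,C,D,E,F,H,I,J} | {A,L}.
Split {B,C,D,E,F,H,I,J} by δ(·,a) → {B,D,E,F,H} and {C,I,J}.
On input b, block {B,D,E,F,H} splits into {D,E,F} and {B,H}.
The partition is now stable with 4 blocks: {D,E,F} | {A,L} | {C,I,J} | {B,H}.
L and F end up in different blocks, so they are distinguishable. For instance, the string 'ε' is accepted from only F.

No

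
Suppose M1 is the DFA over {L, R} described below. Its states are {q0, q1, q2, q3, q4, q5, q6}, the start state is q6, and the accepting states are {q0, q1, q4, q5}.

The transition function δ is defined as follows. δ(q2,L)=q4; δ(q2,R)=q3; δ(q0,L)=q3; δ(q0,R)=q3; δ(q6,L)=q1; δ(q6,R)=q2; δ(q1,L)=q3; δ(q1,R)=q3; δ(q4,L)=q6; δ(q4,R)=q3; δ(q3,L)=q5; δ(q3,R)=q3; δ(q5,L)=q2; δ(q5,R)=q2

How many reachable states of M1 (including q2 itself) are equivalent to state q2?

First remove the unreachable states {q0}; 6 states remain.
P0 = {q1,q4,q5} | {q2,q3,q6}.
The partition is now stable with 2 blocks: {q1,q4,q5} | {q2,q3,q6}.
State q2 belongs to the block {q2,q3,q6}, which has 3 states.

3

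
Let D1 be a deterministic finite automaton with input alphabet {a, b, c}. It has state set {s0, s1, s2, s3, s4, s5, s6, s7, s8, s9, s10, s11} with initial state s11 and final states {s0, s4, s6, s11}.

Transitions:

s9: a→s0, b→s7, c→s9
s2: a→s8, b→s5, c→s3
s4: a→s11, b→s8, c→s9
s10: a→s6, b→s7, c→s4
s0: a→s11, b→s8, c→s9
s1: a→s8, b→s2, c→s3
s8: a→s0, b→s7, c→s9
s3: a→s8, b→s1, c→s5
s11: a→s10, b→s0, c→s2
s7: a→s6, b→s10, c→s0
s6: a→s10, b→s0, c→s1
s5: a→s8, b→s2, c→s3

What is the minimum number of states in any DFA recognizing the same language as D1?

Every state is reachable, so we keep all 12.
Initial partition by acceptance: {s0,s4,s6,s11} | {s1,s2,s3,s5,s7,s8,s9,s10}.
Split {s0,s4,s6,s11} by δ(·,a) → {s0,s4} and {s6,s11}.
On input a, block {s1,s2,s3,s5,s7,s8,s9,s10} splits into {s1,s2,s3,s5} and {s7,s10} and {s8,s9}.
No further refinement is possible. Final partition (5 blocks): {s0,s4} | {s1,s2,s3,s5} | {s6,s11} | {s7,s10} | {s8,s9}.

5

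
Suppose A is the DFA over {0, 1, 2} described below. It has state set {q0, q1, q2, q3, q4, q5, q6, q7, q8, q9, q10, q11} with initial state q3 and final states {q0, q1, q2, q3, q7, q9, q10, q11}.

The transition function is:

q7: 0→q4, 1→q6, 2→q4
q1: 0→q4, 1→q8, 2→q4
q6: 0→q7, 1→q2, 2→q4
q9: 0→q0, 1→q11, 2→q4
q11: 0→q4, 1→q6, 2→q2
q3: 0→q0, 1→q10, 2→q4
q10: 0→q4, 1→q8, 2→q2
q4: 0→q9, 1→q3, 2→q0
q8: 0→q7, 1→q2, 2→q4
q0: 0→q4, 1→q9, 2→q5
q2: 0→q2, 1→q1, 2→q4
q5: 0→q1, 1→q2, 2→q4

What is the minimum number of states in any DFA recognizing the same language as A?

7

Every state is reachable, so we keep all 12.
Initial partition by acceptance: {q0,q1,q2,q3,q7,q9,q10,q11} | {q4,q5,q6,q8}.
Refine {q0,q1,q2,q3,q7,q9,q10,q11} on symbol 0: members go to different blocks, giving {q0,q1,q7,q10,q11} and {q2,q3,q9}.
Refine {q0,q1,q7,q10,q11} on symbol 1: members go to different blocks, giving {q1,q7,q10,q11} and {q0}.
On input 2, block {q1,q7,q10,q11} splits into {q1,q7} and {q10,q11}.
Split {q4,q5,q6,q8} by δ(·,0) → {q5,q6,q8} and {q4}.
Refine {q2,q3,q9} on symbol 0: members go to different blocks, giving {q3,q9} and {q2}.
Stable partition: {q1,q7} | {q5,q6,q8} | {q3,q9} | {q0} | {q10,q11} | {q4} | {q2} — 7 equivalence classes.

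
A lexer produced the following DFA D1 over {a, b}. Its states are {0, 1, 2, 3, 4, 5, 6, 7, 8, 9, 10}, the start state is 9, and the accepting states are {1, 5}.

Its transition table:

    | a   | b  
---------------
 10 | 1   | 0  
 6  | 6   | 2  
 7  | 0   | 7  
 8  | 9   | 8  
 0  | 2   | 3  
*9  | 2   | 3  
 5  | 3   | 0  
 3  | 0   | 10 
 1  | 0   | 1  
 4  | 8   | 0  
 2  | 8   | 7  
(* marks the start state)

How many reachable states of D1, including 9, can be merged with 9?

2

Reachable states from the start: {0,1,2,3,7,8,9,10}. Unreachable: {4,5,6} — drop them.
P0 = {1} | {0,2,3,7,8,9,10}.
Split {0,2,3,7,8,9,10} by δ(·,a) → {0,2,3,7,8,9} and {10}.
Refine {0,2,3,7,8,9} on symbol b: members go to different blocks, giving {0,2,7,8,9} and {3}.
Refine {0,2,7,8,9} on symbol b: members go to different blocks, giving {2,7,8} and {0,9}.
On input a, block {2,7,8} splits into {7,8} and {2}.
Stable partition: {1} | {7,8} | {10} | {3} | {0,9} | {2} — 6 equivalence classes.
The equivalence class containing 9 is {0,9}, of size 2.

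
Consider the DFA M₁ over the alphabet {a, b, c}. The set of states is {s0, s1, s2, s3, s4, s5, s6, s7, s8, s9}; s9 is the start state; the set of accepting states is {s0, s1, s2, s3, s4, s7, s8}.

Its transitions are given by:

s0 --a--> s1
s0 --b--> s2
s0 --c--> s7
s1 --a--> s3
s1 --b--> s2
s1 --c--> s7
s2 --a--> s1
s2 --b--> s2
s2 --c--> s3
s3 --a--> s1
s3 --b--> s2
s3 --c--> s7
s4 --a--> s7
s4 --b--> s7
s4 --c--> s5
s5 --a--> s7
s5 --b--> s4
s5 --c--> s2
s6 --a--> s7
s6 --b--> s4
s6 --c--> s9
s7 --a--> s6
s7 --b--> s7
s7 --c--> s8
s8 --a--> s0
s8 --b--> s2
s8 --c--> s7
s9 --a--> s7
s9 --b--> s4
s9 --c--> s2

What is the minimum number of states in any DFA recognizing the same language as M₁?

All states are reachable from the start state.
Initial partition by acceptance: {s0,s1,s2,s3,s4,s7,s8} | {s5,s6,s9}.
On input a, block {s0,s1,s2,s3,s4,s7,s8} splits into {s0,s1,s2,s3,s4,s8} and {s7}.
On input a, block {s0,s1,s2,s3,s4,s8} splits into {s0,s1,s2,s3,s8} and {s4}.
Split {s0,s1,s2,s3,s8} by δ(·,c) → {s0,s1,s3,s8} and {s2}.
On input c, block {s5,s6,s9} splits into {s5,s9} and {s6}.
Stable partition: {s0,s1,s3,s8} | {s5,s9} | {s7} | {s4} | {s2} | {s6} — 6 equivalence classes.

6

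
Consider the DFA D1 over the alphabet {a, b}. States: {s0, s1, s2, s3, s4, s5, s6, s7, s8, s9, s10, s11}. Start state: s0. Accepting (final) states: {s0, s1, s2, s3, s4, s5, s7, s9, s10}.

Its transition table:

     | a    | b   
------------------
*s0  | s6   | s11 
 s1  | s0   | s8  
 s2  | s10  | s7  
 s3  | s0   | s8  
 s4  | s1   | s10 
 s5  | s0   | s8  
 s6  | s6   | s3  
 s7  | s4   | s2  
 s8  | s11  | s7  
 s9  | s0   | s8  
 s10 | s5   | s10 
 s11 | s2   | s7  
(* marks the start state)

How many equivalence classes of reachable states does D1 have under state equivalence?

First remove the unreachable states {s9}; 11 states remain.
Initial partition by acceptance: {s0,s1,s2,s3,s4,s5,s7,s10} | {s6,s8,s11}.
On input a, block {s0,s1,s2,s3,s4,s5,s7,s10} splits into {s1,s2,s3,s4,s5,s7,s10} and {s0}.
Refine {s1,s2,s3,s4,s5,s7,s10} on symbol a: members go to different blocks, giving {s2,s4,s7,s10} and {s1,s3,s5}.
Split {s2,s4,s7,s10} by δ(·,a) → {s2,s7} and {s4,s10}.
On input a, block {s6,s8,s11} splits into {s6,s8} and {s11}.
Refine {s6,s8} on symbol a: members go to different blocks, giving {s6} and {s8}.
No further refinement is possible. Final partition (7 blocks): {s2,s7} | {s6} | {s0} | {s1,s3,s5} | {s4,s10} | {s11} | {s8}.

7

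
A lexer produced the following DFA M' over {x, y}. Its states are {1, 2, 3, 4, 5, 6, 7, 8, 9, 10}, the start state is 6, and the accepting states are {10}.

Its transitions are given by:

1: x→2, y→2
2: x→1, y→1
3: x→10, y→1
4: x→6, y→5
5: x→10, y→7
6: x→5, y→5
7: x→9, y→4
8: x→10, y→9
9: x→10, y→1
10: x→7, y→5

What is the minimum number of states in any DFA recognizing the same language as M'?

7

Reachable states from the start: {1,2,4,5,6,7,9,10}. Unreachable: {3,8} — drop them.
P0 = {10} | {1,2,4,5,6,7,9}.
Refine {1,2,4,5,6,7,9} on symbol x: members go to different blocks, giving {1,2,4,6,7} and {5,9}.
On input x, block {1,2,4,6,7} splits into {1,2,4} and {6,7}.
Refine {1,2,4} on symbol x: members go to different blocks, giving {1,2} and {4}.
On input y, block {5,9} splits into {5} and {9}.
Refine {6,7} on symbol x: members go to different blocks, giving {6} and {7}.
The partition is now stable with 7 blocks: {10} | {1,2} | {5} | {6} | {4} | {9} | {7}.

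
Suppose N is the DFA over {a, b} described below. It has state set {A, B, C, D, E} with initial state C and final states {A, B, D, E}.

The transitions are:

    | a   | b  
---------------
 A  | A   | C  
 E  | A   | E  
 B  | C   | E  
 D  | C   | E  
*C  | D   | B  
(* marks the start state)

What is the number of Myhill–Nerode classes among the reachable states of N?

Every state is reachable, so we keep all 5.
Start with accepting vs non-accepting: {A,B,D,E} | {C}.
Split {A,B,D,E} by δ(·,a) → {A,E} and {B,D}.
Split {A,E} by δ(·,b) → {A} and {E}.
No further refinement is possible. Final partition (4 blocks): {A} | {C} | {B,D} | {E}.

4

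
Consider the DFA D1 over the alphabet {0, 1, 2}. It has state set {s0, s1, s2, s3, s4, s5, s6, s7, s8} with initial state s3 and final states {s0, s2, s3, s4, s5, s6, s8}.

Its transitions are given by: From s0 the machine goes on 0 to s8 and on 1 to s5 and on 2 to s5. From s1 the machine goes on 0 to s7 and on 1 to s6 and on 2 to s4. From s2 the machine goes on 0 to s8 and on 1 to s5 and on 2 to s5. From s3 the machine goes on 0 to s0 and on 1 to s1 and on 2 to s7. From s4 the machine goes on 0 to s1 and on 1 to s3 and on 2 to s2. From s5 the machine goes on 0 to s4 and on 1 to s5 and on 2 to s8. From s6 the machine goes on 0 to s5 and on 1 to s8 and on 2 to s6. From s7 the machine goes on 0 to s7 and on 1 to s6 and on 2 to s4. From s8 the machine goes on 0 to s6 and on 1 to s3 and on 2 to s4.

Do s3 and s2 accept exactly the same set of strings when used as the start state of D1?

No

Every state is reachable, so we keep all 9.
Initial partition by acceptance: {s0,s2,s3,s4,s5,s6,s8} | {s1,s7}.
Split {s0,s2,s3,s4,s5,s6,s8} by δ(·,0) → {s0,s2,s3,s5,s6,s8} and {s4}.
Refine {s0,s2,s3,s5,s6,s8} on symbol 0: members go to different blocks, giving {s0,s2,s3,s6,s8} and {s5}.
On input 0, block {s0,s2,s3,s6,s8} splits into {s0,s2,s3,s8} and {s6}.
Refine {s0,s2,s3,s8} on symbol 0: members go to different blocks, giving {s0,s2,s3} and {s8}.
Refine {s0,s2,s3} on symbol 0: members go to different blocks, giving {s0,s2} and {s3}.
Stable partition: {s0,s2} | {s1,s7} | {s4} | {s5} | {s6} | {s8} | {s3} — 7 equivalence classes.
s3 and s2 end up in different blocks, so they are distinguishable. For instance, the string '1' is accepted from only s2.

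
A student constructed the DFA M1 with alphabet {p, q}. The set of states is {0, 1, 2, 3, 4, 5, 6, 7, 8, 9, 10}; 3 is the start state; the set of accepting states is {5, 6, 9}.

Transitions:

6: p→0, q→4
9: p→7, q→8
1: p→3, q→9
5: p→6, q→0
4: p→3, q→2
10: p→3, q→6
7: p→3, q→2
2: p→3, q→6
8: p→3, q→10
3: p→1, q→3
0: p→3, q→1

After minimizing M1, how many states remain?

4

First remove the unreachable states {5}; 10 states remain.
Initial partition by acceptance: {6,9} | {0,1,2,3,4,7,8,10}.
Refine {0,1,2,3,4,7,8,10} on symbol q: members go to different blocks, giving {0,3,4,7,8} and {1,2,10}.
Refine {0,3,4,7,8} on symbol p: members go to different blocks, giving {0,4,7,8} and {3}.
No further refinement is possible. Final partition (4 blocks): {6,9} | {0,4,7,8} | {1,2,10} | {3}.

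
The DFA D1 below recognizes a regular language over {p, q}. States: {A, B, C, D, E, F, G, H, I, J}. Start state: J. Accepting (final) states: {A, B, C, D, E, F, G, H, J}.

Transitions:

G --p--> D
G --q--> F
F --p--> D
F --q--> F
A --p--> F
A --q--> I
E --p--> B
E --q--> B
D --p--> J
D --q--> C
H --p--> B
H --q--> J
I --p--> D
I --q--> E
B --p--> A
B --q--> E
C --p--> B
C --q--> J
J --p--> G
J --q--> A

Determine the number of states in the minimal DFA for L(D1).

8

First remove the unreachable states {H}; 9 states remain.
Start with accepting vs non-accepting: {A,B,C,D,E,F,G,J} | {I}.
On input q, block {A,B,C,D,E,F,G,J} splits into {B,C,D,E,F,G,J} and {A}.
Refine {B,C,D,E,F,G,J} on symbol p: members go to different blocks, giving {C,D,E,F,G,J} and {B}.
Split {C,D,E,F,G,J} by δ(·,p) → {D,F,G,J} and {C,E}.
On input q, block {D,F,G,J} splits into {F,G} and {D} and {J}.
Refine {C,E} on symbol q: members go to different blocks, giving {C} and {E}.
Stable partition: {F,G} | {I} | {A} | {B} | {C} | {D} | {J} | {E} — 8 equivalence classes.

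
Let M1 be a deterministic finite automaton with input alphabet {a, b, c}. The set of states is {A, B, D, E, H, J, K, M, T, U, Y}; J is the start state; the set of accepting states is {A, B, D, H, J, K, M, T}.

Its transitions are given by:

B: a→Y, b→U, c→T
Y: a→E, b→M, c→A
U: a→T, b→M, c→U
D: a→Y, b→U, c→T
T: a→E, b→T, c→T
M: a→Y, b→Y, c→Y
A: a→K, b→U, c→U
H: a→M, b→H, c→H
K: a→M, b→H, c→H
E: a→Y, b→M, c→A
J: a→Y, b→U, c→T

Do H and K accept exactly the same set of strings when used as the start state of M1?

Reachable states from the start: {A,E,H,J,K,M,T,U,Y}. Unreachable: {B,D} — drop them.
Initial partition by acceptance: {A,H,J,K,M,T} | {E,U,Y}.
On input a, block {A,H,J,K,M,T} splits into {J,M,T} and {A,H,K}.
Refine {J,M,T} on symbol b: members go to different blocks, giving {J,M} and {T}.
Refine {J,M} on symbol c: members go to different blocks, giving {M} and {J}.
On input a, block {E,U,Y} splits into {E,Y} and {U}.
Refine {A,H,K} on symbol a: members go to different blocks, giving {H,K} and {A}.
Stable partition: {M} | {E,Y} | {H,K} | {T} | {J} | {U} | {A} — 7 equivalence classes.
H and K lie in the same block of the stable partition, so they are equivalent — no string distinguishes them.

Yes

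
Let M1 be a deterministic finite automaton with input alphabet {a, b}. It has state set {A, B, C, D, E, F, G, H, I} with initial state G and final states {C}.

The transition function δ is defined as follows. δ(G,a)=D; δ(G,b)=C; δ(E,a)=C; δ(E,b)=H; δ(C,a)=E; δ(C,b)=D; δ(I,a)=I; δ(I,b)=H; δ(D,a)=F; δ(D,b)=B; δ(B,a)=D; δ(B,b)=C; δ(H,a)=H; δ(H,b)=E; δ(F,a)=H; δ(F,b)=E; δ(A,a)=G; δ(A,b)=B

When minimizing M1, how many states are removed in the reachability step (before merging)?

Starting at G and following transitions, the reachable set is {B, C, D, E, F, G, H}. That leaves A, I unreachable — 2 in total.

2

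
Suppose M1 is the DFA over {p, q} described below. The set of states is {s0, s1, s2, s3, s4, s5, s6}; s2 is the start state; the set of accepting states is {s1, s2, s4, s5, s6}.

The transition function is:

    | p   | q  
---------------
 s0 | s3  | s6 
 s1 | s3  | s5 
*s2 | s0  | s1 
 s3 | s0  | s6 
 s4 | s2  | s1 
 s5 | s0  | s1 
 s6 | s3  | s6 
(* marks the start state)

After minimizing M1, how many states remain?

Reachable states from the start: {s0,s1,s2,s3,s5,s6}. Unreachable: {s4} — drop them.
Start with accepting vs non-accepting: {s1,s2,s5,s6} | {s0,s3}.
The partition is now stable with 2 blocks: {s1,s2,s5,s6} | {s0,s3}.

2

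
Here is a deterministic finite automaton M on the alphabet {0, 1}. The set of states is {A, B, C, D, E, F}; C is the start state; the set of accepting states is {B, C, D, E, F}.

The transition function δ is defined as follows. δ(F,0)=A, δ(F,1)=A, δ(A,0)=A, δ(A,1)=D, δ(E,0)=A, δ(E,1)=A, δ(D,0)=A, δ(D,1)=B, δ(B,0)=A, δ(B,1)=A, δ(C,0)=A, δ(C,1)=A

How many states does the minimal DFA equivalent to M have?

Reachable states from the start: {A,B,C,D}. Unreachable: {E,F} — drop them.
Start with accepting vs non-accepting: {B,C,D} | {A}.
Split {B,C,D} by δ(·,1) → {B,C} and {D}.
The partition is now stable with 3 blocks: {B,C} | {A} | {D}.

3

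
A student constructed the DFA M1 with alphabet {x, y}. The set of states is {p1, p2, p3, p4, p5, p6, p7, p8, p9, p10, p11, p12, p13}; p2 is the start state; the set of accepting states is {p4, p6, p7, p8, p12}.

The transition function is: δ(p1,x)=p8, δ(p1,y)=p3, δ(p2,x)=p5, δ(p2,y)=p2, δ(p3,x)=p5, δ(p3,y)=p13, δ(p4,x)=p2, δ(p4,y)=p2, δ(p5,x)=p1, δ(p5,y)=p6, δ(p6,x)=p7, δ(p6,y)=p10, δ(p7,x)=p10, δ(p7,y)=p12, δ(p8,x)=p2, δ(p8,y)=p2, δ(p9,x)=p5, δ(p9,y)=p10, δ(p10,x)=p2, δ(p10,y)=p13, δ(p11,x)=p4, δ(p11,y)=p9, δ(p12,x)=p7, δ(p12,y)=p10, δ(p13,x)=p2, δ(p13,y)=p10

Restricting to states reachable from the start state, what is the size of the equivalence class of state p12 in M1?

2

States {p4,p9,p11} cannot be reached from the start state, so discard them.
Start with accepting vs non-accepting: {p6,p7,p8,p12} | {p1,p2,p3,p5,p10,p13}.
On input x, block {p6,p7,p8,p12} splits into {p6,p12} and {p7,p8}.
Refine {p1,p2,p3,p5,p10,p13} on symbol x: members go to different blocks, giving {p2,p3,p5,p10,p13} and {p1}.
Refine {p2,p3,p5,p10,p13} on symbol x: members go to different blocks, giving {p2,p3,p10,p13} and {p5}.
Refine {p2,p3,p10,p13} on symbol x: members go to different blocks, giving {p2,p3} and {p10,p13}.
Split {p2,p3} by δ(·,y) → {p2} and {p3}.
Refine {p7,p8} on symbol x: members go to different blocks, giving {p7} and {p8}.
Stable partition: {p6,p12} | {p2} | {p7} | {p1} | {p5} | {p10,p13} | {p3} | {p8} — 8 equivalence classes.
The equivalence class containing p12 is {p6,p12}, of size 2.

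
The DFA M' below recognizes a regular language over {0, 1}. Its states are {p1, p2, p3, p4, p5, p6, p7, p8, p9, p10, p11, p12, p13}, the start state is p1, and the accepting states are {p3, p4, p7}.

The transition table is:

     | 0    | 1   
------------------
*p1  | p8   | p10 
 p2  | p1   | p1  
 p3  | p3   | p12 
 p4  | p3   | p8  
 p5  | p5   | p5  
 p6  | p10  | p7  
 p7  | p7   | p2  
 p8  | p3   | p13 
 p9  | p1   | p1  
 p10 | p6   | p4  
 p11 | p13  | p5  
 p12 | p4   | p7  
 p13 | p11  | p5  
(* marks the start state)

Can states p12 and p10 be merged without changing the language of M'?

Reachable states from the start: {p1,p2,p3,p4,p5,p6,p7,p8,p10,p11,p12,p13}. Unreachable: {p9} — drop them.
P0 = {p3,p4,p7} | {p1,p2,p5,p6,p8,p10,p11,p12,p13}.
Split {p1,p2,p5,p6,p8,p10,p11,p12,p13} by δ(·,0) → {p1,p2,p5,p6,p10,p11,p13} and {p8,p12}.
Refine {p3,p4,p7} on symbol 1: members go to different blocks, giving {p3,p4} and {p7}.
Split {p1,p2,p5,p6,p10,p11,p13} by δ(·,0) → {p2,p5,p6,p10,p11,p13} and {p1}.
On input 0, block {p2,p5,p6,p10,p11,p13} splits into {p5,p6,p10,p11,p13} and {p2}.
Split {p5,p6,p10,p11,p13} by δ(·,1) → {p5,p11,p13} and {p6} and {p10}.
On input 1, block {p8,p12} splits into {p8} and {p12}.
On input 1, block {p3,p4} splits into {p3} and {p4}.
No further refinement is possible. Final partition (10 blocks): {p3} | {p5,p11,p13} | {p8} | {p7} | {p1} | {p2} | {p6} | {p10} | {p12} | {p4}.
p12 and p10 end up in different blocks, so they are distinguishable. For instance, the string '0' is accepted from only p12.

No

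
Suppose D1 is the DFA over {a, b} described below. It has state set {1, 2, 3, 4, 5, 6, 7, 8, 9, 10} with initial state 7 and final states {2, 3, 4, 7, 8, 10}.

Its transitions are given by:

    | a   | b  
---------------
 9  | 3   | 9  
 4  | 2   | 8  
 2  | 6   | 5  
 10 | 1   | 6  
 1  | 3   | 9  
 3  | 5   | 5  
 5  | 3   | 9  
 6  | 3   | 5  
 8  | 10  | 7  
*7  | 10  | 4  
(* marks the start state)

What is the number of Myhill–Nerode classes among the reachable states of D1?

Initial partition by acceptance: {2,3,4,7,8,10} | {1,5,6,9}.
Split {2,3,4,7,8,10} by δ(·,a) → {2,3,10} and {4,7,8}.
No further refinement is possible. Final partition (3 blocks): {2,3,10} | {1,5,6,9} | {4,7,8}.

3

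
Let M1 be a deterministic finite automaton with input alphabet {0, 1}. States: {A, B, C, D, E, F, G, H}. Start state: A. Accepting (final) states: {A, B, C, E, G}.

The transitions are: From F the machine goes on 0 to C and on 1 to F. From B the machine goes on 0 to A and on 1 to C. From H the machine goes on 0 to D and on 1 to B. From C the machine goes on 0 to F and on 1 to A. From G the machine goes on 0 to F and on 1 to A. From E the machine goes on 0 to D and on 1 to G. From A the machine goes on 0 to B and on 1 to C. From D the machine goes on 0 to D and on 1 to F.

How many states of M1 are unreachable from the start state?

4

Starting at A and following transitions, the reachable set is {A, B, C, F}. That leaves D, E, G, H unreachable — 4 in total.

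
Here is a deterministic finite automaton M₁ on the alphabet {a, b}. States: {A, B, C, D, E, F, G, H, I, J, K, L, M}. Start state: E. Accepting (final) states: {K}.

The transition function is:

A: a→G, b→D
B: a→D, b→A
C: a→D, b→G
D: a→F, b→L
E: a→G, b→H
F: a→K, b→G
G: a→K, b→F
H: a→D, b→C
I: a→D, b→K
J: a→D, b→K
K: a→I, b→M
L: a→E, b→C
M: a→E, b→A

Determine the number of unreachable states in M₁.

Starting at E and following transitions, the reachable set is {A, C, D, E, F, G, H, I, K, L, M}. That leaves B, J unreachable — 2 in total.

2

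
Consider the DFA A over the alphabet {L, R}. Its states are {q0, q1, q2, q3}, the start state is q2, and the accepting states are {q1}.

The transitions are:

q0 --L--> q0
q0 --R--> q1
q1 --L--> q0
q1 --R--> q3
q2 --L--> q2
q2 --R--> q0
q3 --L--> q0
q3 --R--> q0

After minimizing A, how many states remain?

P0 = {q1} | {q0,q2,q3}.
Split {q0,q2,q3} by δ(·,R) → {q2,q3} and {q0}.
Refine {q2,q3} on symbol L: members go to different blocks, giving {q2} and {q3}.
The partition is now stable with 4 blocks: {q1} | {q2} | {q0} | {q3}.

4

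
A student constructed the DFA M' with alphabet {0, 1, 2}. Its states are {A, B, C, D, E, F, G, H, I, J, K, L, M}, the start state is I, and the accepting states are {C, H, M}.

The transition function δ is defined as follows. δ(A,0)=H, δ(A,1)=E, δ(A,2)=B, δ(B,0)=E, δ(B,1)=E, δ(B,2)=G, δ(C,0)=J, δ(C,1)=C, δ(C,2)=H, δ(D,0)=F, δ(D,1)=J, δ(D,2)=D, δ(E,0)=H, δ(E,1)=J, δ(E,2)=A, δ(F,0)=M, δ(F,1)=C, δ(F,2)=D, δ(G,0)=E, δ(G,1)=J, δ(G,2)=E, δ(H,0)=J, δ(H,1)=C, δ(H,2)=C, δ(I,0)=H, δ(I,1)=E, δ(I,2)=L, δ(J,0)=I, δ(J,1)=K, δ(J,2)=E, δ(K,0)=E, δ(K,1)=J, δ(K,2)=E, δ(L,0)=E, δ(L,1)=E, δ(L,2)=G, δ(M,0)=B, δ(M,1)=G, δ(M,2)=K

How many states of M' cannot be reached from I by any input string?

3

Starting at I and following transitions, the reachable set is {A, B, C, E, G, H, I, J, K, L}. That leaves D, F, M unreachable — 3 in total.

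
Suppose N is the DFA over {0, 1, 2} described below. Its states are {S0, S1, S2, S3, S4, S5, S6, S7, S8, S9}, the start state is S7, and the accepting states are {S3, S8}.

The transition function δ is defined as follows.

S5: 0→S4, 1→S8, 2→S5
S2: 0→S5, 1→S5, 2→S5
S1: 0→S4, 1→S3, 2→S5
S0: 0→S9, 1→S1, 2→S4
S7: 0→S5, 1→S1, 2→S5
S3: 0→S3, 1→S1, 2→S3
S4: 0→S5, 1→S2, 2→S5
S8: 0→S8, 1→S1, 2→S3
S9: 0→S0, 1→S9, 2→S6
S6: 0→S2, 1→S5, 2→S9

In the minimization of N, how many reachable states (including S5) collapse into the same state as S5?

Reachable states from the start: {S1,S2,S3,S4,S5,S7,S8}. Unreachable: {S0,S6,S9} — drop them.
Initial partition by acceptance: {S3,S8} | {S1,S2,S4,S5,S7}.
Refine {S1,S2,S4,S5,S7} on symbol 1: members go to different blocks, giving {S2,S4,S7} and {S1,S5}.
On input 1, block {S2,S4,S7} splits into {S2,S7} and {S4}.
The partition is now stable with 4 blocks: {S3,S8} | {S2,S7} | {S1,S5} | {S4}.
The equivalence class containing S5 is {S1,S5}, of size 2.

2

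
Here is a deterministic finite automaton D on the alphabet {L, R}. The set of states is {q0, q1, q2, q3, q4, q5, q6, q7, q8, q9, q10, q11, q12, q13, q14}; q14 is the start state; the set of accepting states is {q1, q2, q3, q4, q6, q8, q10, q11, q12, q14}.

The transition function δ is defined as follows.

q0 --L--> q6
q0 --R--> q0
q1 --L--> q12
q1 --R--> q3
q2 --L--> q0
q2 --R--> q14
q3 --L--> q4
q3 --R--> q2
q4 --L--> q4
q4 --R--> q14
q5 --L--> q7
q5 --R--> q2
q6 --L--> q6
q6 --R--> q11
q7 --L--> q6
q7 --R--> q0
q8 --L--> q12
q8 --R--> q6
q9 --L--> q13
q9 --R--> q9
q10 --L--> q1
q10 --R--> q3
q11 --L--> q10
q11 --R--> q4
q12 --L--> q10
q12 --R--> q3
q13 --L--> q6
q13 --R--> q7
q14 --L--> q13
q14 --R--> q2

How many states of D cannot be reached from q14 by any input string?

Starting at q14 and following transitions, the reachable set is {q0, q1, q2, q3, q4, q6, q7, q10, q11, q12, q13, q14}. That leaves q5, q8, q9 unreachable — 3 in total.

3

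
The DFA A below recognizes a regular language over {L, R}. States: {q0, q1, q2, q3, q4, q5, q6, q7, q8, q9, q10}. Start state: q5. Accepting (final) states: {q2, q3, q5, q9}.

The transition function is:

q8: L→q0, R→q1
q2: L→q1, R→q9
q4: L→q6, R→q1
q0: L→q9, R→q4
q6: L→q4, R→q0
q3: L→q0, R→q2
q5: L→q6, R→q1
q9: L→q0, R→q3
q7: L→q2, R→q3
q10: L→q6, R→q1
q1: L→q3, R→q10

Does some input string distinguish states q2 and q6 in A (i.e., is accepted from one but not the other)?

States {q7,q8} cannot be reached from the start state, so discard them.
Start with accepting vs non-accepting: {q2,q3,q5,q9} | {q0,q1,q4,q6,q10}.
Refine {q2,q3,q5,q9} on symbol R: members go to different blocks, giving {q2,q3,q9} and {q5}.
Refine {q0,q1,q4,q6,q10} on symbol L: members go to different blocks, giving {q4,q6,q10} and {q0,q1}.
The partition is now stable with 4 blocks: {q2,q3,q9} | {q4,q6,q10} | {q5} | {q0,q1}.
q2 and q6 end up in different blocks, so they are distinguishable. For instance, the string 'ε' is accepted from only q2.

Yes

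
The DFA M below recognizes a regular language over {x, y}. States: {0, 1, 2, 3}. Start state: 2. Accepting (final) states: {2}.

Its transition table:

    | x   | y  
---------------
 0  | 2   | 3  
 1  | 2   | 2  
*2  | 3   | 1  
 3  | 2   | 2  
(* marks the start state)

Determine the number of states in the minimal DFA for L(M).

First remove the unreachable states {0}; 3 states remain.
Start with accepting vs non-accepting: {2} | {1,3}.
Stable partition: {2} | {1,3} — 2 equivalence classes.

2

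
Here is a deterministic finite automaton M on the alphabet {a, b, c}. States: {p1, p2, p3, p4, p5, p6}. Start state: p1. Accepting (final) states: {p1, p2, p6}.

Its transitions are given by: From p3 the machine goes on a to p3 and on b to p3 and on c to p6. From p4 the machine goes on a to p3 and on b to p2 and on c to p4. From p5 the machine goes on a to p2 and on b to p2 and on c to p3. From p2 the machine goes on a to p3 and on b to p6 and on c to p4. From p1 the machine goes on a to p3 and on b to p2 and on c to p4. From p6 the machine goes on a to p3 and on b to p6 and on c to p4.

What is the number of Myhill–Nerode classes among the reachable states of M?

First remove the unreachable states {p5}; 5 states remain.
P0 = {p1,p2,p6} | {p3,p4}.
Split {p3,p4} by δ(·,b) → {p3} and {p4}.
No further refinement is possible. Final partition (3 blocks): {p1,p2,p6} | {p3} | {p4}.

3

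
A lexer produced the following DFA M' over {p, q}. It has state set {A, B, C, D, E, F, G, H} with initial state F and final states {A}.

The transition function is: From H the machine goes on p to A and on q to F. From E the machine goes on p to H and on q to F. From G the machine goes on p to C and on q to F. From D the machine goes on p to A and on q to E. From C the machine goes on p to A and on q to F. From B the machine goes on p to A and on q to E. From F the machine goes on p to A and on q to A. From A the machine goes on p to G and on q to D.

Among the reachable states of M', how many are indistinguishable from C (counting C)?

States {B} cannot be reached from the start state, so discard them.
P0 = {A} | {C,D,E,F,G,H}.
Refine {C,D,E,F,G,H} on symbol p: members go to different blocks, giving {C,D,F,H} and {E,G}.
On input q, block {C,D,F,H} splits into {C,H} and {D} and {F}.
No further refinement is possible. Final partition (5 blocks): {A} | {C,H} | {E,G} | {D} | {F}.
The equivalence class containing C is {C,H}, of size 2.

2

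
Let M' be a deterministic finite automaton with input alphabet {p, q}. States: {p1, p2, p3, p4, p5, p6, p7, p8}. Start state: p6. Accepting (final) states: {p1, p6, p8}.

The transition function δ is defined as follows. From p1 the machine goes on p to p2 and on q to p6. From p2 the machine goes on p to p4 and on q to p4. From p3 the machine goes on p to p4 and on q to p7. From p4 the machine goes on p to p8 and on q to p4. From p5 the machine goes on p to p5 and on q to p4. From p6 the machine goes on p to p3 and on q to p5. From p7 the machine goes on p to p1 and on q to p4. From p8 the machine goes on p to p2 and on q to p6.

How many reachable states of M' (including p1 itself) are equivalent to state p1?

Initial partition by acceptance: {p1,p6,p8} | {p2,p3,p4,p5,p7}.
Split {p1,p6,p8} by δ(·,q) → {p1,p8} and {p6}.
On input p, block {p2,p3,p4,p5,p7} splits into {p2,p3,p5} and {p4,p7}.
Refine {p2,p3,p5} on symbol p: members go to different blocks, giving {p2,p3} and {p5}.
No further refinement is possible. Final partition (5 blocks): {p1,p8} | {p2,p3} | {p6} | {p4,p7} | {p5}.
State p1 belongs to the block {p1,p8}, which has 2 states.

2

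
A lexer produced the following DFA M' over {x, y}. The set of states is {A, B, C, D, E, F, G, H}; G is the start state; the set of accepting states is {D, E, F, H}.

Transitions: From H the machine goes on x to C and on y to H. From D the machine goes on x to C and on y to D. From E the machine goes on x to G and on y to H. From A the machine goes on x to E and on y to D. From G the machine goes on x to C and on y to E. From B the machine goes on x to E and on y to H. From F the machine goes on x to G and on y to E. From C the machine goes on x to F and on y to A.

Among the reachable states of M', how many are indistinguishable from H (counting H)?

Reachable states from the start: {A,C,D,E,F,G,H}. Unreachable: {B} — drop them.
Initial partition by acceptance: {D,E,F,H} | {A,C,G}.
Split {A,C,G} by δ(·,x) → {A,C} and {G}.
On input x, block {D,E,F,H} splits into {D,H} and {E,F}.
Split {A,C} by δ(·,y) → {A} and {C}.
Refine {E,F} on symbol y: members go to different blocks, giving {E} and {F}.
Stable partition: {D,H} | {A} | {G} | {E} | {C} | {F} — 6 equivalence classes.
State H belongs to the block {D,H}, which has 2 states.

2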